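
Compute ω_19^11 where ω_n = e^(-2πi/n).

ω_19^11 = e^(-2πi·11/19)
= cos(-2π·11/19) + i·sin(-2π·11/19)
= cos(-22π/19) + i·sin(-22π/19)

ω_19^11 = cos(-22π/19) + i·sin(-22π/19) = -0.8795+0.4759i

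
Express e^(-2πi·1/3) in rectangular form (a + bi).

ω_3^1 = e^(-2πi·1/3)
= cos(-2π·1/3) + i·sin(-2π·1/3)
= cos(-2π/3) + i·sin(-2π/3)

ω_3^1 = cos(-2π/3) + i·sin(-2π/3) = -0.5000-0.8660i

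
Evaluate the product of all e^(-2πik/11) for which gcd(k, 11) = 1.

The primitive 11th roots of unity are ω_11^k for k coprime to 11: k ∈ {1, 2, 3, 4, 5, 6, 7, 8, 9, 10}
Their product equals the constant term of the cyclotomic polynomial Φ_11(x) up to sign.
For n ≥ 3, the product of all primitive nth roots of unity is 1. (For n=1 it is 1; for n=2 it is -1.)

1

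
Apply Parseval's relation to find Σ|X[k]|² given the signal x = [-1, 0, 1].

Parseval: Σ|x[n]|² = (1/N)Σ|X[k]|², so Σ|X[k]|² = N·Σ|x[n]|² = 3·2.0000

Σ|X[k]|² = N·Σ|x[n]|² = 3·2.0000 = 6.0000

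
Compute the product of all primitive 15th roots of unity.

The primitive 15th roots of unity are ω_15^k for k coprime to 15: k ∈ {1, 2, 4, 7, 8, 11, 13, 14}
Their product equals the constant term of the cyclotomic polynomial Φ_15(x) up to sign.
For n ≥ 3, the product of all primitive nth roots of unity is 1. (For n=1 it is 1; for n=2 it is -1.)

1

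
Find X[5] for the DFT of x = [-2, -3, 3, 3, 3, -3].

X[5] = Σ(n=0 to 5) x[n] · ω_6^(5n) where ω_6 = e^(-2πi/6)
= (-2)·ω_6^0 + (-3)·ω_6^5 + (3)·ω_6^10 + (3)·ω_6^15 + (3)·ω_6^20 + (-3)·ω_6^25

X[5] = -11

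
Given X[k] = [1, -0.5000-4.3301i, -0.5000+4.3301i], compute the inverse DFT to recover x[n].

x[n] = (1/3) Σ(k=0 to 2) X[k] · e^(2πikn/3)

Computing each x[n]:
x[0] = 0
x[1] = 3
x[2] = -2

x = [0, 3, -2]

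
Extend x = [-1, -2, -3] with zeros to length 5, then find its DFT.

Original 3-point DFT: [-6, 1.5000-0.8660i, 1.5000+0.8660i]
Zero-padded 5-point DFT provides frequency interpolation.

DFT_5([x, 0, ...]) = [-6, 0.8090+3.6655i, -0.3090-1.6776i, -0.3090+1.6776i, 0.8090-3.6655i]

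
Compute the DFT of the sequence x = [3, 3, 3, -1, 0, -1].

X[k] = Σ(n=0 to 5) x[n] · ω_6^(nk)
where ω_6 = e^(-2πi/6)

Computing each X[k]:
X[0] = 7
X[1] = 3.5000-6.0622i
X[2] = -0.5000-0.8660i
X[3] = 5
X[4] = -0.5000+0.8660i
X[5] = 3.5000+6.0622i

X = [7, 3.5000-6.0622i, -0.5000-0.8660i, 5, -0.5000+0.8660i, 3.5000+6.0622i]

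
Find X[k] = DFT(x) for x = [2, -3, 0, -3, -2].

X[k] = Σ(n=0 to 4) x[n] · ω_5^(nk)
where ω_5 = e^(-2πi/5)

Computing each X[k]:
X[0] = -6
X[1] = 2.8820-0.8123i
X[2] = 5.1180+3.4410i
X[3] = 5.1180-3.4410i
X[4] = 2.8820+0.8123i

X = [-6, 2.8820-0.8123i, 5.1180+3.4410i, 5.1180-3.4410i, 2.8820+0.8123i]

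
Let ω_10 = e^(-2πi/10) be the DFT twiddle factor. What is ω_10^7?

ω_10^7 = e^(-2πi·7/10)
= cos(-2π·7/10) + i·sin(-2π·7/10)
= cos(-14π/10) + i·sin(-14π/10)

ω_10^7 = cos(-14π/10) + i·sin(-14π/10) = -0.3090+0.9511i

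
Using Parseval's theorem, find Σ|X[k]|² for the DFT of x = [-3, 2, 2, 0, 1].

Parseval: Σ|x[n]|² = (1/N)Σ|X[k]|², so Σ|X[k]|² = N·Σ|x[n]|² = 5·18.0000

Σ|X[k]|² = N·Σ|x[n]|² = 5·18.0000 = 90.0000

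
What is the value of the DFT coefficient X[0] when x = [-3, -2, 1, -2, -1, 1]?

X[0] = Σ(n=0 to 5) x[n] · ω_6^0 = Σ x[n]
= (-3) + (-2) + (1) + (-2) + (-1) + (1)

X[0] = -6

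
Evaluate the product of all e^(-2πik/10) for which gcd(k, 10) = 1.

The primitive 10th roots of unity are ω_10^k for k coprime to 10: k ∈ {1, 3, 7, 9}
Their product equals the constant term of the cyclotomic polynomial Φ_10(x) up to sign.
For n ≥ 3, the product of all primitive nth roots of unity is 1. (For n=1 it is 1; for n=2 it is -1.)

1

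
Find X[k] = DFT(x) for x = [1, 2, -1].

X[k] = Σ(n=0 to 2) x[n] · ω_3^(nk)
where ω_3 = e^(-2πi/3)

Computing each X[k]:
X[0] = 2
X[1] = 0.5000-2.5981i
X[2] = 0.5000+2.5981i

X = [2, 0.5000-2.5981i, 0.5000+2.5981i]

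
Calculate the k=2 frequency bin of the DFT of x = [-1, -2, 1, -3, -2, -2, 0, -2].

X[2] = Σ(n=0 to 7) x[n] · ω_8^(2n) where ω_8 = e^(-2πi/8)
= (-1)·ω_8^0 + (-2)·ω_8^2 + (1)·ω_8^4 + (-3)·ω_8^6 + (-2)·ω_8^8 + (-2)·ω_8^10 + (0)·ω_8^12 + (-2)·ω_8^14

X[2] = -4-1i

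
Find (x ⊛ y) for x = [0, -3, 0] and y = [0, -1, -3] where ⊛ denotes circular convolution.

(x ⊛ y)[n] = Σ(m=0 to 2) x[m] · y[(n-m) mod 3]

Computing each output sample:
(x ⊛ y)[0] = 9
(x ⊛ y)[1] = 0
(x ⊛ y)[2] = 3

x ⊛ y = [9, 0, 3]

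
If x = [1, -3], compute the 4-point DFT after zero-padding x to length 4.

Original 2-point DFT: [-2, 4]
Zero-padded 4-point DFT provides frequency interpolation.

DFT_4([x, 0, ...]) = [-2, 1+3i, 4, 1-3i]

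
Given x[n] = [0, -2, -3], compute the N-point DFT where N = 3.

X[k] = Σ(n=0 to 2) x[n] · ω_3^(nk)
where ω_3 = e^(-2πi/3)

Computing each X[k]:
X[0] = -5
X[1] = 2.5000-0.8660i
X[2] = 2.5000+0.8660i

X = [-5, 2.5000-0.8660i, 2.5000+0.8660i]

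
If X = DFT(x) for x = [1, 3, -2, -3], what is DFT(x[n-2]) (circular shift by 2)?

Time shift by 2: X_shifted[k] = ω_4^(2k) · X[k]
Shifted x = [-2, -3, 1, 3]

DFT(x[n-2]) = [-1, -3+6i, -1, -3-6i]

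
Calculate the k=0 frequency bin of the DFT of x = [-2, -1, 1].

X[0] = Σ(n=0 to 2) x[n] · ω_3^0 = Σ x[n]
= (-2) + (-1) + (1)

X[0] = -2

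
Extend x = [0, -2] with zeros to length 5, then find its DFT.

Original 2-point DFT: [-2, 2]
Zero-padded 5-point DFT provides frequency interpolation.

DFT_5([x, 0, ...]) = [-2, -0.6180+1.9021i, 1.6180+1.1756i, 1.6180-1.1756i, -0.6180-1.9021i]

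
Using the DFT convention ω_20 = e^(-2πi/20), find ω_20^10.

ω_20^10 = e^(-2πi·10/20)
= cos(-2π·10/20) + i·sin(-2π·10/20)
= cos(-20π/20) + i·sin(-20π/20)

ω_20^10 = cos(-20π/20) + i·sin(-20π/20) = -1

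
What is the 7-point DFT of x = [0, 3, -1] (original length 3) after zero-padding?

Original 3-point DFT: [2, -1.0000-3.4641i, -1.0000+3.4641i]
Zero-padded 7-point DFT provides frequency interpolation.

DFT_7([x, 0, ...]) = [2, 2.0930-1.3706i, 0.2334-3.3587i, -3.3264-2.0835i, -3.3264+2.0835i, 0.2334+3.3587i, 2.0930+1.3706i]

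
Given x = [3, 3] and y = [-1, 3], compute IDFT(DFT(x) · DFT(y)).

(x ⊛ y)[n] = Σ(m=0 to 1) x[m] · y[(n-m) mod 2]

Computing each output sample:
(x ⊛ y)[0] = 6
(x ⊛ y)[1] = 6

x ⊛ y = [6, 6]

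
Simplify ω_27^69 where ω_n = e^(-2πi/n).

Since ω_27^27 = 1, powers reduce modulo 27.
69 mod 27 = 15
So ω_27^69 = ω_27^15 = e^(-2πi·15/27)

ω_27^69 = ω_27^15 = -0.9397+0.3420i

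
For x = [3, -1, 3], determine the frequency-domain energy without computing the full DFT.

Parseval: Σ|x[n]|² = (1/N)Σ|X[k]|², so Σ|X[k]|² = N·Σ|x[n]|² = 3·19.0000

Σ|X[k]|² = N·Σ|x[n]|² = 3·19.0000 = 57.0000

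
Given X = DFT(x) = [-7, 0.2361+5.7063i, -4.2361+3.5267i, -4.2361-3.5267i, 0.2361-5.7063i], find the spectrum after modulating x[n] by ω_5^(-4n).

Modulation property: DFT(ω_5^(-4n)·x[n]) = X[(k-4) mod 5], so circularly shift X by 4 positions.

X[k-4] = [0.2361+5.7063i, -4.2361+3.5267i, -4.2361-3.5267i, 0.2361-5.7063i, -7]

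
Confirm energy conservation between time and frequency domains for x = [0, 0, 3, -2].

Time domain:
Σ|x[n]|² = |0|² + |0|² + |3|² + |-2|² = 13.0000

Frequency domain:
(1/4)Σ|X[k]|² = (1/4)(|1|² + |-3-2i|² + |5|² + |-3+2i|²) = (1/4)·52.0000 = 13.0000

Both sides agree, confirming Parseval's theorem.

Σ|x[n]|² = (1/N)Σ|X[k]|² = 13.0000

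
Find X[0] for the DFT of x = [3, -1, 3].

X[0] = Σ(n=0 to 2) x[n] · ω_3^0 = Σ x[n]
= (3) + (-1) + (3)

X[0] = 5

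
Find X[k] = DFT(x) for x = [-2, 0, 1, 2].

X[k] = Σ(n=0 to 3) x[n] · ω_4^(nk)
where ω_4 = e^(-2πi/4)

Computing each X[k]:
X[0] = 1
X[1] = -3+2i
X[2] = -3
X[3] = -3-2i

X = [1, -3+2i, -3, -3-2i]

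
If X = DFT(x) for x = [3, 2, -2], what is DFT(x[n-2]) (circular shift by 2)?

Time shift by 2: X_shifted[k] = ω_3^(2k) · X[k]
Shifted x = [2, -2, 3]

DFT(x[n-2]) = [3, 1.5000+4.3301i, 1.5000-4.3301i]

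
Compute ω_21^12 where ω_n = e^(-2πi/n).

ω_21^12 = e^(-2πi·12/21)
= cos(-2π·12/21) + i·sin(-2π·12/21)
= cos(-24π/21) + i·sin(-24π/21)

ω_21^12 = cos(-24π/21) + i·sin(-24π/21) = -0.9010+0.4339i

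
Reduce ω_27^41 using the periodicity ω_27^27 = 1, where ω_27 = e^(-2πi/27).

Since ω_27^27 = 1, powers reduce modulo 27.
41 mod 27 = 14
So ω_27^41 = ω_27^14 = e^(-2πi·14/27)

ω_27^41 = ω_27^14 = -0.9932+0.1161i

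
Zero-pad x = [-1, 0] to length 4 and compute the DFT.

Original 2-point DFT: [-1, -1]
Zero-padded 4-point DFT provides frequency interpolation.

DFT_4([x, 0, ...]) = [-1, -1, -1, -1]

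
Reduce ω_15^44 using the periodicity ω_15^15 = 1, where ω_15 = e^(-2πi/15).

Since ω_15^15 = 1, powers reduce modulo 15.
44 mod 15 = 14
So ω_15^44 = ω_15^14 = e^(-2πi·14/15)

ω_15^44 = ω_15^14 = 0.9135+0.4067i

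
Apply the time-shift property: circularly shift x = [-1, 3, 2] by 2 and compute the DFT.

Time shift by 2: X_shifted[k] = ω_3^(2k) · X[k]
Shifted x = [3, 2, -1]

DFT(x[n-2]) = [4, 2.5000-2.5981i, 2.5000+2.5981i]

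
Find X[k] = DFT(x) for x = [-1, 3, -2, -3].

X[k] = Σ(n=0 to 3) x[n] · ω_4^(nk)
where ω_4 = e^(-2πi/4)

Computing each X[k]:
X[0] = -3
X[1] = 1-6i
X[2] = -3
X[3] = 1+6i

X = [-3, 1-6i, -3, 1+6i]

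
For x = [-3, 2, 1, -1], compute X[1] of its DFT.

X[1] = Σ(n=0 to 3) x[n] · ω_4^(1n) where ω_4 = e^(-2πi/4)
= (-3)·ω_4^0 + (2)·ω_4^1 + (1)·ω_4^2 + (-1)·ω_4^3

X[1] = -4-3i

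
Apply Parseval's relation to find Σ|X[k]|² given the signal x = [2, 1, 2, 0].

Parseval: Σ|x[n]|² = (1/N)Σ|X[k]|², so Σ|X[k]|² = N·Σ|x[n]|² = 4·9.0000

Σ|X[k]|² = N·Σ|x[n]|² = 4·9.0000 = 36.0000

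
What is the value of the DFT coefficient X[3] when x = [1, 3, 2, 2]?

X[3] = Σ(n=0 to 3) x[n] · ω_4^(3n) where ω_4 = e^(-2πi/4)
= (1)·ω_4^0 + (3)·ω_4^3 + (2)·ω_4^6 + (2)·ω_4^9

X[3] = -1+1i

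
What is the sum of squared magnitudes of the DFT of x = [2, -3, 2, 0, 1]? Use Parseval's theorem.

Parseval: Σ|x[n]|² = (1/N)Σ|X[k]|², so Σ|X[k]|² = N·Σ|x[n]|² = 5·18.0000

Σ|X[k]|² = N·Σ|x[n]|² = 5·18.0000 = 90.0000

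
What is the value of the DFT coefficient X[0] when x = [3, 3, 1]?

X[0] = Σ(n=0 to 2) x[n] · ω_3^0 = Σ x[n]
= (3) + (3) + (1)

X[0] = 7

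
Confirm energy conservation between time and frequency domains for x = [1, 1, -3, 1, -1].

Time domain:
Σ|x[n]|² = |1|² + |1|² + |-3|² + |1|² + |-1|² = 13.0000

Frequency domain:
(1/5)Σ|X[k]|² = (1/5)(|-1|² + |2.6180+0.4490i|² + |0.3820-4.9798i|² + |0.3820+4.9798i|² + |2.6180-0.4490i|²) = (1/5)·65.0000 = 13.0000

Both sides agree, confirming Parseval's theorem.

Σ|x[n]|² = (1/N)Σ|X[k]|² = 13.0000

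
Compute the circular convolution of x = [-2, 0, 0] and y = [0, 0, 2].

(x ⊛ y)[n] = Σ(m=0 to 2) x[m] · y[(n-m) mod 3]

Computing each output sample:
(x ⊛ y)[0] = 0
(x ⊛ y)[1] = 0
(x ⊛ y)[2] = -4

x ⊛ y = [0, 0, -4]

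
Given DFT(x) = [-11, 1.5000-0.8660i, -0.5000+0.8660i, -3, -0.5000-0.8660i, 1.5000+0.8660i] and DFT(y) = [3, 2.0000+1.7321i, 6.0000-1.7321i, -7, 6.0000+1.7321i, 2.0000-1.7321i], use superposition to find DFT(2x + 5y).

By linearity: DFT(2x + 5y) = 2·DFT(x) + 5·DFT(y)
= 2·[-11, 1.5000-0.8660i, -0.5000+0.8660i, -3, -0.5000-0.8660i, 1.5000+0.8660i] + 5·[3, 2.0000+1.7321i, 6.0000-1.7321i, -7, 6.0000+1.7321i, 2.0000-1.7321i]

Computing element-wise:
Z[0] = 2·(-11) + 5·(3) = -7
Z[1] = 2·(1.5000-0.8660i) + 5·(2.0000+1.7321i) = 13.0000+6.9285i
Z[2] = 2·(-0.5000+0.8660i) + 5·(6.0000-1.7321i) = 29.0000-6.9285i
Z[3] = 2·(-3) + 5·(-7) = -41
Z[4] = 2·(-0.5000-0.8660i) + 5·(6.0000+1.7321i) = 29.0000+6.9285i
Z[5] = 2·(1.5000+0.8660i) + 5·(2.0000-1.7321i) = 13.0000-6.9285i

DFT(2x + 5y) = 2·X + 5·Y = [-7, 13.0000+6.9285i, 29.0000-6.9285i, -41, 29.0000+6.9285i, 13.0000-6.9285i]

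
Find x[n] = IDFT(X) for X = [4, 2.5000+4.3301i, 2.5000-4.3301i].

x[n] = (1/3) Σ(k=0 to 2) X[k] · e^(2πikn/3)

Computing each x[n]:
x[0] = 3
x[1] = -2
x[2] = 3

x = [3, -2, 3]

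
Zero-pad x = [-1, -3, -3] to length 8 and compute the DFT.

Original 3-point DFT: [-7, 2, 2]
Zero-padded 8-point DFT provides frequency interpolation.

DFT_8([x, 0, ...]) = [-7, -3.1213+5.1213i, 2+3i, 1.1213-0.8787i, -1, 1.1213+0.8787i, 2-3i, -3.1213-5.1213i]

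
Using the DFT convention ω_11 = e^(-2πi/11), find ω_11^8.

ω_11^8 = e^(-2πi·8/11)
= cos(-2π·8/11) + i·sin(-2π·8/11)
= cos(-16π/11) + i·sin(-16π/11)

ω_11^8 = cos(-16π/11) + i·sin(-16π/11) = -0.1423+0.9898i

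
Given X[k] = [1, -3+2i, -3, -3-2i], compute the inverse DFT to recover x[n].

x[n] = (1/4) Σ(k=0 to 3) X[k] · e^(2πikn/4)

Computing each x[n]:
x[0] = -2
x[1] = 0
x[2] = 1
x[3] = 2

x = [-2, 0, 1, 2]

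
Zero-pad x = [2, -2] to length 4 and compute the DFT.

Original 2-point DFT: [0, 4]
Zero-padded 4-point DFT provides frequency interpolation.

DFT_4([x, 0, ...]) = [0, 2+2i, 4, 2-2i]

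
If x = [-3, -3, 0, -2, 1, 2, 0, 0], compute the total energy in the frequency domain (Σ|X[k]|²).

Parseval: Σ|x[n]|² = (1/N)Σ|X[k]|², so Σ|X[k]|² = N·Σ|x[n]|² = 8·27.0000

Σ|X[k]|² = N·Σ|x[n]|² = 8·27.0000 = 216.0000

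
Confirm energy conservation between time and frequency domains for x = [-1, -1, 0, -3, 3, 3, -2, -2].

Time domain:
Σ|x[n]|² = |-1|² + |-1|² + |0|² + |-3|² + |3|² + |3|² + |-2|² + |-2|² = 37.0000

Frequency domain:
(1/8)Σ|X[k]|² = (1/8)(|-3|² + |-6.1213+1.5355i|² + |4-7i|² + |-1.8787+5.5355i|² + |3|² + |-1.8787-5.5355i|² + |4+7i|² + |-6.1213-1.5355i|²) = (1/8)·296.0000 = 37.0000

Both sides agree, confirming Parseval's theorem.

Σ|x[n]|² = (1/N)Σ|X[k]|² = 37.0000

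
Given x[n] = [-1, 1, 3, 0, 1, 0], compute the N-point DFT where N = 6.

X[k] = Σ(n=0 to 5) x[n] · ω_6^(nk)
where ω_6 = e^(-2πi/6)

Computing each X[k]:
X[0] = 4
X[1] = -2.5000-2.5981i
X[2] = -3.5000+0.8660i
X[3] = 2
X[4] = -3.5000-0.8660i
X[5] = -2.5000+2.5981i

X = [4, -2.5000-2.5981i, -3.5000+0.8660i, 2, -3.5000-0.8660i, -2.5000+2.5981i]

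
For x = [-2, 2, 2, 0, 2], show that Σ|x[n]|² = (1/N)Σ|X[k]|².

Time domain:
Σ|x[n]|² = |-2|² + |2|² + |2|² + |0|² + |2|² = 16.0000

Frequency domain:
(1/5)Σ|X[k]|² = (1/5)(|4|² + |-2.3820-1.1756i|² + |-4.6180+1.9021i|² + |-4.6180-1.9021i|² + |-2.3820+1.1756i|²) = (1/5)·80.0000 = 16.0000

Both sides agree, confirming Parseval's theorem.

Σ|x[n]|² = (1/N)Σ|X[k]|² = 16.0000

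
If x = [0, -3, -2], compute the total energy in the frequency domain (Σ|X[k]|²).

Parseval: Σ|x[n]|² = (1/N)Σ|X[k]|², so Σ|X[k]|² = N·Σ|x[n]|² = 3·13.0000

Σ|X[k]|² = N·Σ|x[n]|² = 3·13.0000 = 39.0000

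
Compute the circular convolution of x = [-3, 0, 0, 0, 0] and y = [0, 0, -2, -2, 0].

(x ⊛ y)[n] = Σ(m=0 to 4) x[m] · y[(n-m) mod 5]

Computing each output sample:
(x ⊛ y)[0] = 0
(x ⊛ y)[1] = 0
(x ⊛ y)[2] = 6
(x ⊛ y)[3] = 6
(x ⊛ y)[4] = 0

x ⊛ y = [0, 0, 6, 6, 0]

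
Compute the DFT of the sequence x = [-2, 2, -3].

X[k] = Σ(n=0 to 2) x[n] · ω_3^(nk)
where ω_3 = e^(-2πi/3)

Computing each X[k]:
X[0] = -3
X[1] = -1.5000-4.3301i
X[2] = -1.5000+4.3301i

X = [-3, -1.5000-4.3301i, -1.5000+4.3301i]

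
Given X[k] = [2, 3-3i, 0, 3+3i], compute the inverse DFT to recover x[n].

x[n] = (1/4) Σ(k=0 to 3) X[k] · e^(2πikn/4)

Computing each x[n]:
x[0] = 2
x[1] = 2
x[2] = -1
x[3] = -1

x = [2, 2, -1, -1]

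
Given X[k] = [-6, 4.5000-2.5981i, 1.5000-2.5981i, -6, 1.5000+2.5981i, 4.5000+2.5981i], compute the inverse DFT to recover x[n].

x[n] = (1/6) Σ(k=0 to 5) X[k] · e^(2πikn/6)

Computing each x[n]:
x[0] = 0
x[1] = 2
x[2] = -3
x[3] = -1
x[4] = -3
x[5] = -1

x = [0, 2, -3, -1, -3, -1]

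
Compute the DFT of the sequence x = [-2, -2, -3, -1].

X[k] = Σ(n=0 to 3) x[n] · ω_4^(nk)
where ω_4 = e^(-2πi/4)

Computing each X[k]:
X[0] = -8
X[1] = 1+1i
X[2] = -2
X[3] = 1-1i

X = [-8, 1+1i, -2, 1-1i]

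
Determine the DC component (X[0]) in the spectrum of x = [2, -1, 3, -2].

X[0] = Σ(n=0 to 3) x[n] · ω_4^0 = Σ x[n]
= (2) + (-1) + (3) + (-2)

X[0] = 2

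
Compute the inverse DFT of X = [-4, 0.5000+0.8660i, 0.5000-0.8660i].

x[n] = (1/3) Σ(k=0 to 2) X[k] · e^(2πikn/3)

Computing each x[n]:
x[0] = -1
x[1] = -2
x[2] = -1

x = [-1, -2, -1]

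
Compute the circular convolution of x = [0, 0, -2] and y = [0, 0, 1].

(x ⊛ y)[n] = Σ(m=0 to 2) x[m] · y[(n-m) mod 3]

Computing each output sample:
(x ⊛ y)[0] = 0
(x ⊛ y)[1] = -2
(x ⊛ y)[2] = 0

x ⊛ y = [0, -2, 0]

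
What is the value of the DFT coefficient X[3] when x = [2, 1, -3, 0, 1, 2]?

X[3] = Σ(n=0 to 5) x[n] · ω_6^(3n) where ω_6 = e^(-2πi/6)
= (2)·ω_6^0 + (1)·ω_6^3 + (-3)·ω_6^6 + (0)·ω_6^9 + (1)·ω_6^12 + (2)·ω_6^15

X[3] = -3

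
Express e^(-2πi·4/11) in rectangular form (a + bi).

ω_11^4 = e^(-2πi·4/11)
= cos(-2π·4/11) + i·sin(-2π·4/11)
= cos(-8π/11) + i·sin(-8π/11)

ω_11^4 = cos(-8π/11) + i·sin(-8π/11) = -0.6549-0.7557i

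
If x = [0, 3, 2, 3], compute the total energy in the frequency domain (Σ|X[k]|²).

Parseval: Σ|x[n]|² = (1/N)Σ|X[k]|², so Σ|X[k]|² = N·Σ|x[n]|² = 4·22.0000

Σ|X[k]|² = N·Σ|x[n]|² = 4·22.0000 = 88.0000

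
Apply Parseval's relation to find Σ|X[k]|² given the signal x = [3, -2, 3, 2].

Parseval: Σ|x[n]|² = (1/N)Σ|X[k]|², so Σ|X[k]|² = N·Σ|x[n]|² = 4·26.0000

Σ|X[k]|² = N·Σ|x[n]|² = 4·26.0000 = 104.0000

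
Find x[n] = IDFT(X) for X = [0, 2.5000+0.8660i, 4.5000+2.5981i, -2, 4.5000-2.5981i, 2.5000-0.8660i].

x[n] = (1/6) Σ(k=0 to 5) X[k] · e^(2πikn/6)

Computing each x[n]:
x[0] = 2
x[1] = -1
x[2] = -1
x[3] = 1
x[4] = -2
x[5] = 1

x = [2, -1, -1, 1, -2, 1]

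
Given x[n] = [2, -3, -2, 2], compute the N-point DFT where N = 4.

X[k] = Σ(n=0 to 3) x[n] · ω_4^(nk)
where ω_4 = e^(-2πi/4)

Computing each X[k]:
X[0] = -1
X[1] = 4+5i
X[2] = 1
X[3] = 4-5i

X = [-1, 4+5i, 1, 4-5i]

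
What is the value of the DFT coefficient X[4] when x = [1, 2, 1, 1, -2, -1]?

X[4] = Σ(n=0 to 5) x[n] · ω_6^(4n) where ω_6 = e^(-2πi/6)
= (1)·ω_6^0 + (2)·ω_6^4 + (1)·ω_6^8 + (1)·ω_6^12 + (-2)·ω_6^16 + (-1)·ω_6^20

X[4] = 2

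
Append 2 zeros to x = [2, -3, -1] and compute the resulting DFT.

Original 3-point DFT: [-2, 4.0000+1.7321i, 4.0000-1.7321i]
Zero-padded 5-point DFT provides frequency interpolation.

DFT_5([x, 0, ...]) = [-2, 1.8820+3.4410i, 4.1180+0.8123i, 4.1180-0.8123i, 1.8820-3.4410i]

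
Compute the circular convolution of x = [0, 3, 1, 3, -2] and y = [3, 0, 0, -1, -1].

(x ⊛ y)[n] = Σ(m=0 to 4) x[m] · y[(n-m) mod 5]

Computing each output sample:
(x ⊛ y)[0] = -4
(x ⊛ y)[1] = 5
(x ⊛ y)[2] = 2
(x ⊛ y)[3] = 11
(x ⊛ y)[4] = -9

x ⊛ y = [-4, 5, 2, 11, -9]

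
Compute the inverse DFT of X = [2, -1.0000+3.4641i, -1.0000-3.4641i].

x[n] = (1/3) Σ(k=0 to 2) X[k] · e^(2πikn/3)

Computing each x[n]:
x[0] = 0
x[1] = -1
x[2] = 3

x = [0, -1, 3]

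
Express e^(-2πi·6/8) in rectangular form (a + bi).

ω_8^6 = e^(-2πi·6/8)
= cos(-2π·6/8) + i·sin(-2π·6/8)
= cos(-12π/8) + i·sin(-12π/8)

ω_8^6 = cos(-12π/8) + i·sin(-12π/8) = 1i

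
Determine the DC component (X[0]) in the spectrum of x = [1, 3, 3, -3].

X[0] = Σ(n=0 to 3) x[n] · ω_4^0 = Σ x[n]
= (1) + (3) + (3) + (-3)

X[0] = 4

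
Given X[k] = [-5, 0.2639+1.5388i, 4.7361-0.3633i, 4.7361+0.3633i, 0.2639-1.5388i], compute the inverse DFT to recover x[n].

x[n] = (1/5) Σ(k=0 to 4) X[k] · e^(2πikn/5)

Computing each x[n]:
x[0] = 1
x[1] = -3
x[2] = -1
x[3] = 0
x[4] = -2

x = [1, -3, -1, 0, -2]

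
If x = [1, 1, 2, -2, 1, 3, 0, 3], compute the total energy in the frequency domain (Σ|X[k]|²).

Parseval: Σ|x[n]|² = (1/N)Σ|X[k]|², so Σ|X[k]|² = N·Σ|x[n]|² = 8·29.0000

Σ|X[k]|² = N·Σ|x[n]|² = 8·29.0000 = 232.0000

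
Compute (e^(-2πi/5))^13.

Since ω_5^5 = 1, powers reduce modulo 5.
13 mod 5 = 3
So ω_5^13 = ω_5^3 = e^(-2πi·3/5)

ω_5^13 = ω_5^3 = -0.8090+0.5878i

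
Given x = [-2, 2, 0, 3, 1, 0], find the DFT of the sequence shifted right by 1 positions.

Time shift by 1: X_shifted[k] = ω_6^(1k) · X[k]
Shifted x = [0, -2, 2, 0, 3, 1]

DFT(x[n-1]) = [4, -3.0000+3.4641i, -2.0000+1.7321i, 6, -2.0000-1.7321i, -3.0000-3.4641i]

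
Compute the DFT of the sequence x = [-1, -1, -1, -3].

X[k] = Σ(n=0 to 3) x[n] · ω_4^(nk)
where ω_4 = e^(-2πi/4)

Computing each X[k]:
X[0] = -6
X[1] = -2i
X[2] = 2
X[3] = 2i

X = [-6, -2i, 2, 2i]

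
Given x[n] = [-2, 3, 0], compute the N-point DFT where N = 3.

X[k] = Σ(n=0 to 2) x[n] · ω_3^(nk)
where ω_3 = e^(-2πi/3)

Computing each X[k]:
X[0] = 1
X[1] = -3.5000-2.5981i
X[2] = -3.5000+2.5981i

X = [1, -3.5000-2.5981i, -3.5000+2.5981i]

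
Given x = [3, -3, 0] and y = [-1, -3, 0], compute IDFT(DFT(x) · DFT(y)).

(x ⊛ y)[n] = Σ(m=0 to 2) x[m] · y[(n-m) mod 3]

Computing each output sample:
(x ⊛ y)[0] = -3
(x ⊛ y)[1] = -6
(x ⊛ y)[2] = 9

x ⊛ y = [-3, -6, 9]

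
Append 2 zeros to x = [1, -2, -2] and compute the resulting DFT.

Original 3-point DFT: [-3, 3, 3]
Zero-padded 5-point DFT provides frequency interpolation.

DFT_5([x, 0, ...]) = [-3, 2.0000+3.0777i, 2.0000-0.7265i, 2.0000+0.7265i, 2.0000-3.0777i]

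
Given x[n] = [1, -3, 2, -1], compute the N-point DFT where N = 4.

X[k] = Σ(n=0 to 3) x[n] · ω_4^(nk)
where ω_4 = e^(-2πi/4)

Computing each X[k]:
X[0] = -1
X[1] = -1+2i
X[2] = 7
X[3] = -1-2i

X = [-1, -1+2i, 7, -1-2i]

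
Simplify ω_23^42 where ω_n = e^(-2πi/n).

Since ω_23^23 = 1, powers reduce modulo 23.
42 mod 23 = 19
So ω_23^42 = ω_23^19 = e^(-2πi·19/23)

ω_23^42 = ω_23^19 = 0.4601+0.8879i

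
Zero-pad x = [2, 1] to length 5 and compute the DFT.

Original 2-point DFT: [3, 1]
Zero-padded 5-point DFT provides frequency interpolation.

DFT_5([x, 0, ...]) = [3, 2.3090-0.9511i, 1.1910-0.5878i, 1.1910+0.5878i, 2.3090+0.9511i]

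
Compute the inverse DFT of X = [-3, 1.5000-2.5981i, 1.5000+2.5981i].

x[n] = (1/3) Σ(k=0 to 2) X[k] · e^(2πikn/3)

Computing each x[n]:
x[0] = 0
x[1] = 0
x[2] = -3

x = [0, 0, -3]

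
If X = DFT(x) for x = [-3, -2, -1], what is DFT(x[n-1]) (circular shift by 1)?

Time shift by 1: X_shifted[k] = ω_3^(1k) · X[k]
Shifted x = [-1, -3, -2]

DFT(x[n-1]) = [-6, 1.5000+0.8660i, 1.5000-0.8660i]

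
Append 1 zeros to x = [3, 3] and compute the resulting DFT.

Original 2-point DFT: [6, 0]
Zero-padded 3-point DFT provides frequency interpolation.

DFT_3([x, 0, ...]) = [6, 1.5000-2.5981i, 1.5000+2.5981i]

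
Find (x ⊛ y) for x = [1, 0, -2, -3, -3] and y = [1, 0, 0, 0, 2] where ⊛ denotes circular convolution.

(x ⊛ y)[n] = Σ(m=0 to 4) x[m] · y[(n-m) mod 5]

Computing each output sample:
(x ⊛ y)[0] = 1
(x ⊛ y)[1] = -4
(x ⊛ y)[2] = -8
(x ⊛ y)[3] = -9
(x ⊛ y)[4] = -1

x ⊛ y = [1, -4, -8, -9, -1]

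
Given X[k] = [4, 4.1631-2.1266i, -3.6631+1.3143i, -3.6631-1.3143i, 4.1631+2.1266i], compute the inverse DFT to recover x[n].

x[n] = (1/5) Σ(k=0 to 4) X[k] · e^(2πikn/5)

Computing each x[n]:
x[0] = 1
x[1] = 3
x[2] = 0
x[3] = -2
x[4] = 2

x = [1, 3, 0, -2, 2]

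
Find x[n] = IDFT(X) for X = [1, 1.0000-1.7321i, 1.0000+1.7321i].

x[n] = (1/3) Σ(k=0 to 2) X[k] · e^(2πikn/3)

Computing each x[n]:
x[0] = 1
x[1] = 1
x[2] = -1

x = [1, 1, -1]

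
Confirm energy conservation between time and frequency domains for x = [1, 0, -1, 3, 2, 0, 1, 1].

Time domain:
Σ|x[n]|² = |1|² + |0|² + |-1|² + |3|² + |2|² + |0|² + |1|² + |1|² = 17.0000

Frequency domain:
(1/8)Σ|X[k]|² = (1/8)(|7|² + |-2.4142+0.5858i|² + |3+4i|² + |0.4142-3.4142i|² + |-1|² + |0.4142+3.4142i|² + |3-4i|² + |-2.4142-0.5858i|²) = (1/8)·136.0000 = 17.0000

Both sides agree, confirming Parseval's theorem.

Σ|x[n]|² = (1/N)Σ|X[k]|² = 17.0000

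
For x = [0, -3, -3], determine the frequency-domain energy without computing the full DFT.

Parseval: Σ|x[n]|² = (1/N)Σ|X[k]|², so Σ|X[k]|² = N·Σ|x[n]|² = 3·18.0000

Σ|X[k]|² = N·Σ|x[n]|² = 3·18.0000 = 54.0000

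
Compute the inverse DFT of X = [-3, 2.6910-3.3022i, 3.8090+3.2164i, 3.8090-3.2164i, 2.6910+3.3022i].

x[n] = (1/5) Σ(k=0 to 4) X[k] · e^(2πikn/5)

Computing each x[n]:
x[0] = 2
x[1] = -1
x[2] = 1
x[3] = -3
x[4] = -2

x = [2, -1, 1, -3, -2]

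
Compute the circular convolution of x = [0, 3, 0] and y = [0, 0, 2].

(x ⊛ y)[n] = Σ(m=0 to 2) x[m] · y[(n-m) mod 3]

Computing each output sample:
(x ⊛ y)[0] = 6
(x ⊛ y)[1] = 0
(x ⊛ y)[2] = 0

x ⊛ y = [6, 0, 0]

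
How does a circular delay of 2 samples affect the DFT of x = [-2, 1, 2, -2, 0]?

Time shift by 2: X_shifted[k] = ω_5^(2k) · X[k]
Shifted x = [-2, 0, -2, 1, 2]

DFT(x[n-2]) = [-1, -0.5729+3.6655i, -3.9271-1.6776i, -3.9271+1.6776i, -0.5729-3.6655i]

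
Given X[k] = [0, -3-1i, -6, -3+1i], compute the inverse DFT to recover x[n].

x[n] = (1/4) Σ(k=0 to 3) X[k] · e^(2πikn/4)

Computing each x[n]:
x[0] = -3
x[1] = 2
x[2] = 0
x[3] = 1

x = [-3, 2, 0, 1]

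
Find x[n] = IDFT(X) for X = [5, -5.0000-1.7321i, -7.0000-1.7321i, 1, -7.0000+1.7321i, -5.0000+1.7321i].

x[n] = (1/6) Σ(k=0 to 5) X[k] · e^(2πikn/6)

Computing each x[n]:
x[0] = -3
x[1] = 2
x[2] = 3
x[3] = 0
x[4] = 3
x[5] = 0

x = [-3, 2, 3, 0, 3, 0]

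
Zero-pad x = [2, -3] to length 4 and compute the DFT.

Original 2-point DFT: [-1, 5]
Zero-padded 4-point DFT provides frequency interpolation.

DFT_4([x, 0, ...]) = [-1, 2+3i, 5, 2-3i]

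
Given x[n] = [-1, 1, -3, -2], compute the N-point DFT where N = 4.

X[k] = Σ(n=0 to 3) x[n] · ω_4^(nk)
where ω_4 = e^(-2πi/4)

Computing each X[k]:
X[0] = -5
X[1] = 2-3i
X[2] = -3
X[3] = 2+3i

X = [-5, 2-3i, -3, 2+3i]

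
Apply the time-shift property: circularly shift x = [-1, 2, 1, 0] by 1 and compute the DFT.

Time shift by 1: X_shifted[k] = ω_4^(1k) · X[k]
Shifted x = [0, -1, 2, 1]

DFT(x[n-1]) = [2, -2+2i, 2, -2-2i]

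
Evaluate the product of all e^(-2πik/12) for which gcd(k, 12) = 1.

The primitive 12th roots of unity are ω_12^k for k coprime to 12: k ∈ {1, 5, 7, 11}
Their product equals the constant term of the cyclotomic polynomial Φ_12(x) up to sign.
For n ≥ 3, the product of all primitive nth roots of unity is 1. (For n=1 it is 1; for n=2 it is -1.)

1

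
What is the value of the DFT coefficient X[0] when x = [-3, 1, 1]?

X[0] = Σ(n=0 to 2) x[n] · ω_3^0 = Σ x[n]
= (-3) + (1) + (1)

X[0] = -1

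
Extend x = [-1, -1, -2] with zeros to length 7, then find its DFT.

Original 3-point DFT: [-4, 0.5000-0.8660i, 0.5000+0.8660i]
Zero-padded 7-point DFT provides frequency interpolation.

DFT_7([x, 0, ...]) = [-4, -1.1784+2.7317i, 1.0245+0.1072i, -1.3460-1.1298i, -1.3460+1.1298i, 1.0245-0.1072i, -1.1784-2.7317i]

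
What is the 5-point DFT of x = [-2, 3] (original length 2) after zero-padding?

Original 2-point DFT: [1, -5]
Zero-padded 5-point DFT provides frequency interpolation.

DFT_5([x, 0, ...]) = [1, -1.0729-2.8532i, -4.4271-1.7634i, -4.4271+1.7634i, -1.0729+2.8532i]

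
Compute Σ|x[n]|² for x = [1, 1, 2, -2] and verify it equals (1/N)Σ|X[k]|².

Time domain:
Σ|x[n]|² = |1|² + |1|² + |2|² + |-2|² = 10.0000

Frequency domain:
(1/4)Σ|X[k]|² = (1/4)(|2|² + |-1-3i|² + |4|² + |-1+3i|²) = (1/4)·40.0000 = 10.0000

Both sides agree, confirming Parseval's theorem.

Σ|x[n]|² = (1/N)Σ|X[k]|² = 10.0000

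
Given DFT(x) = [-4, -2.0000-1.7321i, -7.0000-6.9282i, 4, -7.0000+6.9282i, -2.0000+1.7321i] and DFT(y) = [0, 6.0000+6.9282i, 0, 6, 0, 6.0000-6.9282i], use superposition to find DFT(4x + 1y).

By linearity: DFT(4x + 1y) = 4·DFT(x) + 1·DFT(y)
= 4·[-4, -2.0000-1.7321i, -7.0000-6.9282i, 4, -7.0000+6.9282i, -2.0000+1.7321i] + 1·[0, 6.0000+6.9282i, 0, 6, 0, 6.0000-6.9282i]

Computing element-wise:
Z[0] = 4·(-4) + 1·(0) = -16
Z[1] = 4·(-2.0000-1.7321i) + 1·(6.0000+6.9282i) = -2.0000-0.0002i
Z[2] = 4·(-7.0000-6.9282i) + 1·(0) = -28.0000-27.7128i
Z[3] = 4·(4) + 1·(6) = 22
Z[4] = 4·(-7.0000+6.9282i) + 1·(0) = -28.0000+27.7128i
Z[5] = 4·(-2.0000+1.7321i) + 1·(6.0000-6.9282i) = -2.0000+0.0002i

DFT(4x + 1y) = 4·X + 1·Y = [-16, -2.0000-0.0002i, -28.0000-27.7128i, 22, -28.0000+27.7128i, -2.0000+0.0002i]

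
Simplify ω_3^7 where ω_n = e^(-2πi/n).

Since ω_3^3 = 1, powers reduce modulo 3.
7 mod 3 = 1
So ω_3^7 = ω_3^1 = e^(-2πi·1/3)

ω_3^7 = ω_3^1 = -0.5000-0.8660i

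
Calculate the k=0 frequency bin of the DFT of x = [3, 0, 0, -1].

X[0] = Σ(n=0 to 3) x[n] · ω_4^0 = Σ x[n]
= (3) + (0) + (0) + (-1)

X[0] = 2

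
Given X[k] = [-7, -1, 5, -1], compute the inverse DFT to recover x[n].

x[n] = (1/4) Σ(k=0 to 3) X[k] · e^(2πikn/4)

Computing each x[n]:
x[0] = -1
x[1] = -3
x[2] = 0
x[3] = -3

x = [-1, -3, 0, -3]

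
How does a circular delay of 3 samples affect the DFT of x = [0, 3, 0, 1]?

Time shift by 3: X_shifted[k] = ω_4^(3k) · X[k]
Shifted x = [3, 0, 1, 0]

DFT(x[n-3]) = [4, 2, 4, 2]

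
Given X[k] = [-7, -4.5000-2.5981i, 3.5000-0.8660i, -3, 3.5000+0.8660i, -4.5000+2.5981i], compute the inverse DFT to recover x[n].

x[n] = (1/6) Σ(k=0 to 5) X[k] · e^(2πikn/6)

Computing each x[n]:
x[0] = -2
x[1] = -1
x[2] = -1
x[3] = 2
x[4] = -2
x[5] = -3

x = [-2, -1, -1, 2, -2, -3]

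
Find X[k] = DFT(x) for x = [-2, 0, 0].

X[k] = Σ(n=0 to 2) x[n] · ω_3^(nk)
where ω_3 = e^(-2πi/3)

Computing each X[k]:
X[0] = -2
X[1] = -2
X[2] = -2

X = [-2, -2, -2]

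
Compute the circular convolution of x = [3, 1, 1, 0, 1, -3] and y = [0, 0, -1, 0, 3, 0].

(x ⊛ y)[n] = Σ(m=0 to 5) x[m] · y[(n-m) mod 6]

Computing each output sample:
(x ⊛ y)[0] = 2
(x ⊛ y)[1] = 3
(x ⊛ y)[2] = 0
(x ⊛ y)[3] = -10
(x ⊛ y)[4] = 8
(x ⊛ y)[5] = 3

x ⊛ y = [2, 3, 0, -10, 8, 3]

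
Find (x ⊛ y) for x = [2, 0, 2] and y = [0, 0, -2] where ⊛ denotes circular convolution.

(x ⊛ y)[n] = Σ(m=0 to 2) x[m] · y[(n-m) mod 3]

Computing each output sample:
(x ⊛ y)[0] = 0
(x ⊛ y)[1] = -4
(x ⊛ y)[2] = -4

x ⊛ y = [0, -4, -4]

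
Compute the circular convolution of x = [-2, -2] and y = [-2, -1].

(x ⊛ y)[n] = Σ(m=0 to 1) x[m] · y[(n-m) mod 2]

Computing each output sample:
(x ⊛ y)[0] = 6
(x ⊛ y)[1] = 6

x ⊛ y = [6, 6]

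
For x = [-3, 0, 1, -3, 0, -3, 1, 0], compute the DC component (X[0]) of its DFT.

X[0] = Σ(n=0 to 7) x[n] · ω_8^0 = Σ x[n]
= (-3) + (0) + (1) + (-3) + (0) + (-3) + (1) + (0)

X[0] = -7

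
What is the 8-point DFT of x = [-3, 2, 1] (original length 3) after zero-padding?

Original 3-point DFT: [0, -4.5000-0.8660i, -4.5000+0.8660i]
Zero-padded 8-point DFT provides frequency interpolation.

DFT_8([x, 0, ...]) = [0, -1.5858-2.4142i, -4-2i, -4.4142-0.4142i, -4, -4.4142+0.4142i, -4+2i, -1.5858+2.4142i]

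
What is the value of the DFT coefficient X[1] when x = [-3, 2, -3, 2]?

X[1] = Σ(n=0 to 3) x[n] · ω_4^(1n) where ω_4 = e^(-2πi/4)
= (-3)·ω_4^0 + (2)·ω_4^1 + (-3)·ω_4^2 + (2)·ω_4^3

X[1] = 0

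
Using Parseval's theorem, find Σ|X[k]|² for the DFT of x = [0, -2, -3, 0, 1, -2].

Parseval: Σ|x[n]|² = (1/N)Σ|X[k]|², so Σ|X[k]|² = N·Σ|x[n]|² = 6·18.0000

Σ|X[k]|² = N·Σ|x[n]|² = 6·18.0000 = 108.0000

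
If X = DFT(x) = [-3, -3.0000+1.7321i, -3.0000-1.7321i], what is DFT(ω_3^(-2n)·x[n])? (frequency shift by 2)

Modulation property: DFT(ω_3^(-2n)·x[n]) = X[(k-2) mod 3], so circularly shift X by 2 positions.

X[k-2] = [-3.0000+1.7321i, -3.0000-1.7321i, -3]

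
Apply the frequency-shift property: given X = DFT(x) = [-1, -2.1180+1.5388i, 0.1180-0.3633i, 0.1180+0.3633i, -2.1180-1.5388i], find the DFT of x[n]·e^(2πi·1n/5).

Modulation property: DFT(ω_5^(-1n)·x[n]) = X[(k-1) mod 5], so circularly shift X by 1 positions.

X[k-1] = [-2.1180-1.5388i, -1, -2.1180+1.5388i, 0.1180-0.3633i, 0.1180+0.3633i]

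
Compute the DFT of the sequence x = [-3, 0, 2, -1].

X[k] = Σ(n=0 to 3) x[n] · ω_4^(nk)
where ω_4 = e^(-2πi/4)

Computing each X[k]:
X[0] = -2
X[1] = -5-1i
X[2] = 0
X[3] = -5+1i

X = [-2, -5-1i, 0, -5+1i]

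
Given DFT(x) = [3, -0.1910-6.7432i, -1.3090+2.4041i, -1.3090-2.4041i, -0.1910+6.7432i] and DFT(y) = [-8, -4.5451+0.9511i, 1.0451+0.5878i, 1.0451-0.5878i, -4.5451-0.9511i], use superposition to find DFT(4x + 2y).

By linearity: DFT(4x + 2y) = 4·DFT(x) + 2·DFT(y)
= 4·[3, -0.1910-6.7432i, -1.3090+2.4041i, -1.3090-2.4041i, -0.1910+6.7432i] + 2·[-8, -4.5451+0.9511i, 1.0451+0.5878i, 1.0451-0.5878i, -4.5451-0.9511i]

Computing element-wise:
Z[0] = 4·(3) + 2·(-8) = -4
Z[1] = 4·(-0.1910-6.7432i) + 2·(-4.5451+0.9511i) = -9.8542-25.0706i
Z[2] = 4·(-1.3090+2.4041i) + 2·(1.0451+0.5878i) = -3.1458+10.7920i
Z[3] = 4·(-1.3090-2.4041i) + 2·(1.0451-0.5878i) = -3.1458-10.7920i
Z[4] = 4·(-0.1910+6.7432i) + 2·(-4.5451-0.9511i) = -9.8542+25.0706i

DFT(4x + 2y) = 4·X + 2·Y = [-4, -9.8542-25.0706i, -3.1458+10.7920i, -3.1458-10.7920i, -9.8542+25.0706i]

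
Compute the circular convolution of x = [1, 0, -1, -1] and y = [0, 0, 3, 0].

(x ⊛ y)[n] = Σ(m=0 to 3) x[m] · y[(n-m) mod 4]

Computing each output sample:
(x ⊛ y)[0] = -3
(x ⊛ y)[1] = -3
(x ⊛ y)[2] = 3
(x ⊛ y)[3] = 0

x ⊛ y = [-3, -3, 3, 0]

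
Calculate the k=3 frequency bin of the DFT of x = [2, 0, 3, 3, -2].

X[3] = Σ(n=0 to 4) x[n] · ω_5^(3n) where ω_5 = e^(-2πi/5)
= (2)·ω_5^0 + (0)·ω_5^3 + (3)·ω_5^6 + (3)·ω_5^9 + (-2)·ω_5^12

X[3] = 5.4721+1.1756i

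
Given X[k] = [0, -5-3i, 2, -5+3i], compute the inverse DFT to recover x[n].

x[n] = (1/4) Σ(k=0 to 3) X[k] · e^(2πikn/4)

Computing each x[n]:
x[0] = -2
x[1] = 1
x[2] = 3
x[3] = -2

x = [-2, 1, 3, -2]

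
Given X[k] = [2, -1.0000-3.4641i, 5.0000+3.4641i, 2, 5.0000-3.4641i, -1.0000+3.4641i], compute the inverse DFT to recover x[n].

x[n] = (1/6) Σ(k=0 to 5) X[k] · e^(2πikn/6)

Computing each x[n]:
x[0] = 2
x[1] = -1
x[2] = 2
x[3] = 2
x[4] = -2
x[5] = -1

x = [2, -1, 2, 2, -2, -1]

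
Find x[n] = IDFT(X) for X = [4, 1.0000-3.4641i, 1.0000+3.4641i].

x[n] = (1/3) Σ(k=0 to 2) X[k] · e^(2πikn/3)

Computing each x[n]:
x[0] = 2
x[1] = 3
x[2] = -1

x = [2, 3, -1]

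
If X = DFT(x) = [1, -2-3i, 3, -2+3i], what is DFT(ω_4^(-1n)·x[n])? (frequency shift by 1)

Modulation property: DFT(ω_4^(-1n)·x[n]) = X[(k-1) mod 4], so circularly shift X by 1 positions.

X[k-1] = [-2+3i, 1, -2-3i, 3]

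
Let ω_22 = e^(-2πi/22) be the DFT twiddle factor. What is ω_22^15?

ω_22^15 = e^(-2πi·15/22)
= cos(-2π·15/22) + i·sin(-2π·15/22)
= cos(-30π/22) + i·sin(-30π/22)

ω_22^15 = cos(-30π/22) + i·sin(-30π/22) = -0.4154+0.9096i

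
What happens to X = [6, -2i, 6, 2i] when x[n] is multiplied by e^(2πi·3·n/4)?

Modulation property: DFT(ω_4^(-3n)·x[n]) = X[(k-3) mod 4], so circularly shift X by 3 positions.

X[k-3] = [-2i, 6, 2i, 6]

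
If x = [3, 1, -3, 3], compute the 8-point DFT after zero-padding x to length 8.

Original 4-point DFT: [4, 6+2i, -4, 6-2i]
Zero-padded 8-point DFT provides frequency interpolation.

DFT_8([x, 0, ...]) = [4, 1.5858+0.1716i, 6+2i, 4.4142-5.8284i, -4, 4.4142+5.8284i, 6-2i, 1.5858-0.1716i]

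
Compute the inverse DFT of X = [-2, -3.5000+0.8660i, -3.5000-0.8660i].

x[n] = (1/3) Σ(k=0 to 2) X[k] · e^(2πikn/3)

Computing each x[n]:
x[0] = -3
x[1] = 0
x[2] = 1

x = [-3, 0, 1]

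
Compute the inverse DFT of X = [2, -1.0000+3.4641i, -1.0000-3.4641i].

x[n] = (1/3) Σ(k=0 to 2) X[k] · e^(2πikn/3)

Computing each x[n]:
x[0] = 0
x[1] = -1
x[2] = 3

x = [0, -1, 3]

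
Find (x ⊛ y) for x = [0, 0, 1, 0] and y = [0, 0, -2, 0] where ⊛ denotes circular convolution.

(x ⊛ y)[n] = Σ(m=0 to 3) x[m] · y[(n-m) mod 4]

Computing each output sample:
(x ⊛ y)[0] = -2
(x ⊛ y)[1] = 0
(x ⊛ y)[2] = 0
(x ⊛ y)[3] = 0

x ⊛ y = [-2, 0, 0, 0]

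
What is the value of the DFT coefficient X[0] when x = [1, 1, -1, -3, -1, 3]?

X[0] = Σ(n=0 to 5) x[n] · ω_6^0 = Σ x[n]
= (1) + (1) + (-1) + (-3) + (-1) + (3)

X[0] = 0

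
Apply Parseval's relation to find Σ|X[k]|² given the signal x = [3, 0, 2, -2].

Parseval: Σ|x[n]|² = (1/N)Σ|X[k]|², so Σ|X[k]|² = N·Σ|x[n]|² = 4·17.0000

Σ|X[k]|² = N·Σ|x[n]|² = 4·17.0000 = 68.0000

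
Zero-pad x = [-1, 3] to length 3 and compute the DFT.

Original 2-point DFT: [2, -4]
Zero-padded 3-point DFT provides frequency interpolation.

DFT_3([x, 0, ...]) = [2, -2.5000-2.5981i, -2.5000+2.5981i]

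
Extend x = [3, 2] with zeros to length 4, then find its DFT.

Original 2-point DFT: [5, 1]
Zero-padded 4-point DFT provides frequency interpolation.

DFT_4([x, 0, ...]) = [5, 3-2i, 1, 3+2i]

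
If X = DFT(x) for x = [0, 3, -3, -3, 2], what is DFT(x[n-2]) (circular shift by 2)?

Time shift by 2: X_shifted[k] = ω_5^(2k) · X[k]
Shifted x = [-3, 2, 0, 3, -3]

DFT(x[n-2]) = [-1, -5.7361-2.9919i, -1.2639-5.7921i, -1.2639+5.7921i, -5.7361+2.9919i]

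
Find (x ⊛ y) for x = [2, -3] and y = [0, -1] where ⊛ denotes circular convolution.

(x ⊛ y)[n] = Σ(m=0 to 1) x[m] · y[(n-m) mod 2]

Computing each output sample:
(x ⊛ y)[0] = 3
(x ⊛ y)[1] = -2

x ⊛ y = [3, -2]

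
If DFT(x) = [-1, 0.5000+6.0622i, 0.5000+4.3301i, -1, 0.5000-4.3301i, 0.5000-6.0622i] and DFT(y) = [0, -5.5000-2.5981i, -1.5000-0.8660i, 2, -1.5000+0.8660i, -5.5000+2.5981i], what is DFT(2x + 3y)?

By linearity: DFT(2x + 3y) = 2·DFT(x) + 3·DFT(y)
= 2·[-1, 0.5000+6.0622i, 0.5000+4.3301i, -1, 0.5000-4.3301i, 0.5000-6.0622i] + 3·[0, -5.5000-2.5981i, -1.5000-0.8660i, 2, -1.5000+0.8660i, -5.5000+2.5981i]

Computing element-wise:
Z[0] = 2·(-1) + 3·(0) = -2
Z[1] = 2·(0.5000+6.0622i) + 3·(-5.5000-2.5981i) = -15.5000+4.3301i
Z[2] = 2·(0.5000+4.3301i) + 3·(-1.5000-0.8660i) = -3.5000+6.0622i
Z[3] = 2·(-1) + 3·(2) = 4
Z[4] = 2·(0.5000-4.3301i) + 3·(-1.5000+0.8660i) = -3.5000-6.0622i
Z[5] = 2·(0.5000-6.0622i) + 3·(-5.5000+2.5981i) = -15.5000-4.3301i

DFT(2x + 3y) = 2·X + 3·Y = [-2, -15.5000+4.3301i, -3.5000+6.0622i, 4, -3.5000-6.0622i, -15.5000-4.3301i]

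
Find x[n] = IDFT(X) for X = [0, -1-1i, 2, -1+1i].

x[n] = (1/4) Σ(k=0 to 3) X[k] · e^(2πikn/4)

Computing each x[n]:
x[0] = 0
x[1] = 0
x[2] = 1
x[3] = -1

x = [0, 0, 1, -1]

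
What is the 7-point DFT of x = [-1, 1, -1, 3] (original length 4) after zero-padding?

Original 4-point DFT: [2, 2i, -6, -2i]
Zero-padded 7-point DFT provides frequency interpolation.

DFT_7([x, 0, ...]) = [2, -2.8569-1.1086i, 1.5489+0.9367i, -3.1920-4.1405i, -3.1920+4.1405i, 1.5489-0.9367i, -2.8569+1.1086i]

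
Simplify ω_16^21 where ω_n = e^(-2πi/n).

Since ω_16^16 = 1, powers reduce modulo 16.
21 mod 16 = 5
So ω_16^21 = ω_16^5 = e^(-2πi·5/16)

ω_16^21 = ω_16^5 = -0.3827-0.9239i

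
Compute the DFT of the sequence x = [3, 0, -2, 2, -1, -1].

X[k] = Σ(n=0 to 5) x[n] · ω_6^(nk)
where ω_6 = e^(-2πi/6)

Computing each X[k]:
X[0] = 1
X[1] = 2
X[2] = 7.0000-1.7321i
X[3] = -1
X[4] = 7.0000+1.7321i
X[5] = 2

X = [1, 2, 7.0000-1.7321i, -1, 7.0000+1.7321i, 2]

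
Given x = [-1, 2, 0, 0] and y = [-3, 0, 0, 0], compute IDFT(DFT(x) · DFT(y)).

(x ⊛ y)[n] = Σ(m=0 to 3) x[m] · y[(n-m) mod 4]

Computing each output sample:
(x ⊛ y)[0] = 3
(x ⊛ y)[1] = -6
(x ⊛ y)[2] = 0
(x ⊛ y)[3] = 0

x ⊛ y = [3, -6, 0, 0]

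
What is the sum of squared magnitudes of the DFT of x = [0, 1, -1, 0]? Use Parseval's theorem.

Parseval: Σ|x[n]|² = (1/N)Σ|X[k]|², so Σ|X[k]|² = N·Σ|x[n]|² = 4·2.0000

Σ|X[k]|² = N·Σ|x[n]|² = 4·2.0000 = 8.0000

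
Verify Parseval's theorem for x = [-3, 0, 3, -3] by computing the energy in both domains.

Time domain:
Σ|x[n]|² = |-3|² + |0|² + |3|² + |-3|² = 27.0000

Frequency domain:
(1/4)Σ|X[k]|² = (1/4)(|-3|² + |-6-3i|² + |3|² + |-6+3i|²) = (1/4)·108.0000 = 27.0000

Both sides agree, confirming Parseval's theorem.

Σ|x[n]|² = (1/N)Σ|X[k]|² = 27.0000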